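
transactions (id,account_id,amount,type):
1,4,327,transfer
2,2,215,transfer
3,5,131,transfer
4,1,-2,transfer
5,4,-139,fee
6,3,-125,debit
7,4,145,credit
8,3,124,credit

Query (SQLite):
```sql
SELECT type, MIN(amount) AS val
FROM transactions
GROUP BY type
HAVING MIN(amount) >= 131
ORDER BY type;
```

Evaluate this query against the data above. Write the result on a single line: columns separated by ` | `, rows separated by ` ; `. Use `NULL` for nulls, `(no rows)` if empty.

Partition transactions by type; compute MIN(amount) within each group.
HAVING: keep groups where MIN(amount) >= 131.
  credit: ids {7, 8} → MIN(amount)=124
  debit: ids {6} → MIN(amount)=-125
  fee: ids {5} → MIN(amount)=-139
  transfer: ids {1, 2, 3, 4} → MIN(amount)=-2

(no rows)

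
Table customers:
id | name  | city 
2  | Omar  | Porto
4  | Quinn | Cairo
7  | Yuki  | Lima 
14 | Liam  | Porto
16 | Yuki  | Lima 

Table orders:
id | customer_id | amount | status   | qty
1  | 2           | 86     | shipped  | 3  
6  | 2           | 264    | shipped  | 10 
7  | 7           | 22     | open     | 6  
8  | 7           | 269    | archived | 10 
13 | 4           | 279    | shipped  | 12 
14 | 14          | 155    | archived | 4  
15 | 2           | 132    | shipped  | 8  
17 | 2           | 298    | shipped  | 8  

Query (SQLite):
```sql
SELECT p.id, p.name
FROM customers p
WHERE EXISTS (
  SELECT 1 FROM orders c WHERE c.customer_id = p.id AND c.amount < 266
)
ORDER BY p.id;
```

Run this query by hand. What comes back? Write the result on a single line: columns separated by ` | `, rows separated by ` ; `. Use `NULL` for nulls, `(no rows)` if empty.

2 | Omar ; 7 | Yuki ; 14 | Liam

For each customers row, check whether any orders with matching customer_id has amount < 266.
Keep rows where that is true.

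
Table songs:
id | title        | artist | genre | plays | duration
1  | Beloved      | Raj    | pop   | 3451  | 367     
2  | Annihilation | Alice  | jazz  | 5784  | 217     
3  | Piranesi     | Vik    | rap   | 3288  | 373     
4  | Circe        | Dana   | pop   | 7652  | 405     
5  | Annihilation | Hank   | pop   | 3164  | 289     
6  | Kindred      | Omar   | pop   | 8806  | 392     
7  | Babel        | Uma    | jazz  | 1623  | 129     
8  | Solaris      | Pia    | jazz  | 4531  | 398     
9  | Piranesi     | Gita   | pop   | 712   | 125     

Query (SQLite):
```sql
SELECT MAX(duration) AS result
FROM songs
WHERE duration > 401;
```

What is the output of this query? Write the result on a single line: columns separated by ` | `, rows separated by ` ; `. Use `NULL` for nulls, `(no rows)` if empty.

405

Rows where duration > 401 → duration values: [405].
MAX of non-NULL values = 405.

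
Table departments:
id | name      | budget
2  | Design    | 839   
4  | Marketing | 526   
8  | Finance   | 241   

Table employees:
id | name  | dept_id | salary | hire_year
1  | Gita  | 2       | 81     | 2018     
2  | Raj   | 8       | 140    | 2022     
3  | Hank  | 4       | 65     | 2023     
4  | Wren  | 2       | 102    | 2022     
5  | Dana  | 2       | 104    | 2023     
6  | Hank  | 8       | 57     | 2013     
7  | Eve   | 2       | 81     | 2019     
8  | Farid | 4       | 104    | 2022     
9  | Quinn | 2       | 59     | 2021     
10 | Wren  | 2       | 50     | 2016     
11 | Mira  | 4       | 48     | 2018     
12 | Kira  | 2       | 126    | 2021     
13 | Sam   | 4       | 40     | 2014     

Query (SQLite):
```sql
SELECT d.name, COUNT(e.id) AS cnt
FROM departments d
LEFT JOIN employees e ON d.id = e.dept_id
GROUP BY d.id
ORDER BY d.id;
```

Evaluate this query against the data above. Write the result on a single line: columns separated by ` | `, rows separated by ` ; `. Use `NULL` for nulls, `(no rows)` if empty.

LEFT JOIN keeps every departments row; unmatched ones get NULL for employees columns.
Group by departments.id and compute COUNT(e.id). COUNT(col) of an all-NULL group is 0.
  2: ids {1, 4, 5, 7, 9, 10, 12} → COUNT(e.id)=7
  4: ids {3, 8, 11, 13} → COUNT(e.id)=4
  8: ids {2, 6} → COUNT(e.id)=2

Design | 7 ; Marketing | 4 ; Finance | 2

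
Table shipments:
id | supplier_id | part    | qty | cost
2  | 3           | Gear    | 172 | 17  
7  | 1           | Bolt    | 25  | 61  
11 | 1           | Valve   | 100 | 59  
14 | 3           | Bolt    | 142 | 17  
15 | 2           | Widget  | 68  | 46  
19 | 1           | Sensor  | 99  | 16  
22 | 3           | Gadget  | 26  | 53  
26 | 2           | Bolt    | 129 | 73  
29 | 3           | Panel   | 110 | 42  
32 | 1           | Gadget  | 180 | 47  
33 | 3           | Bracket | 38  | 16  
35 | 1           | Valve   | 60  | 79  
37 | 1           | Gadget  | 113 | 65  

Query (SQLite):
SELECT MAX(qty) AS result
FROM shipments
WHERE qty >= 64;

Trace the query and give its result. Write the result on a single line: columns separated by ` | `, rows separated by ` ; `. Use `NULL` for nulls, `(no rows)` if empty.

Rows where qty >= 64 → qty values: [172, 100, 142, 68, 99, 129, 110, 180, 113].
MAX of non-NULL values = 180.

180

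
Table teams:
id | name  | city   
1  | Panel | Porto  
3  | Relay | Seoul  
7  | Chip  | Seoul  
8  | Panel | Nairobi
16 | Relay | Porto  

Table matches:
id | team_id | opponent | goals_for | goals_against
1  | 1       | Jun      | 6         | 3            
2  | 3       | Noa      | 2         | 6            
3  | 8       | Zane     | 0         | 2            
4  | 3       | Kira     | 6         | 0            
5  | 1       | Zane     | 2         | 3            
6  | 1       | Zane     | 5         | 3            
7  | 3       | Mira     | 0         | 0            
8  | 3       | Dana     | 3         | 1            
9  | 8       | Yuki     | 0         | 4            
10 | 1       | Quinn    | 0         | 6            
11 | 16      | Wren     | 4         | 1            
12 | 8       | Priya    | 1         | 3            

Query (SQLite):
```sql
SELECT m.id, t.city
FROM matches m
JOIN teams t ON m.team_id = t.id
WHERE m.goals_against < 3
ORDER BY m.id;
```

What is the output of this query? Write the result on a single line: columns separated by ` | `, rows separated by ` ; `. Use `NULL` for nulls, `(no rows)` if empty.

3 | Nairobi ; 4 | Seoul ; 7 | Seoul ; 8 | Seoul ; 11 | Porto

Each matches row matches the teams row where team_id = teams.id.
Then keep rows with m.goals_against < 3.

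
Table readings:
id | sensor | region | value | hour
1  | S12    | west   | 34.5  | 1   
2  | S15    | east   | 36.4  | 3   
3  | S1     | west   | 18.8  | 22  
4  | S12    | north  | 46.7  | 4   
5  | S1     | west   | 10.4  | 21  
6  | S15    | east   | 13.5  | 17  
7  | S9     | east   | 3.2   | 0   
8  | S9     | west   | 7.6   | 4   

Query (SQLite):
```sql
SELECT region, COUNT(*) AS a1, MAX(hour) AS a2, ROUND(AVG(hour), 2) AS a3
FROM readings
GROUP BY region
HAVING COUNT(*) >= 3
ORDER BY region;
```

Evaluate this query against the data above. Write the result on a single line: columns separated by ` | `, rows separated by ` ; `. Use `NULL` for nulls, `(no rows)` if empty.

east | 3 | 17 | 6.67 ; west | 4 | 22 | 12

Group readings by region.
Per group compute: COUNT(*), MAX(hour), ROUND(AVG(hour), 2).
HAVING: drop groups with fewer than 3 rows.
  east: ids {2, 6, 7} → COUNT(*)=3, MAX(hour)=17, ROUND(AVG(hour), 2)=6.67
  north: ids {4} → COUNT(*)=1, MAX(hour)=4, ROUND(AVG(hour), 2)=4
  west: ids {1, 3, 5, 8} → COUNT(*)=4, MAX(hour)=22, ROUND(AVG(hour), 2)=12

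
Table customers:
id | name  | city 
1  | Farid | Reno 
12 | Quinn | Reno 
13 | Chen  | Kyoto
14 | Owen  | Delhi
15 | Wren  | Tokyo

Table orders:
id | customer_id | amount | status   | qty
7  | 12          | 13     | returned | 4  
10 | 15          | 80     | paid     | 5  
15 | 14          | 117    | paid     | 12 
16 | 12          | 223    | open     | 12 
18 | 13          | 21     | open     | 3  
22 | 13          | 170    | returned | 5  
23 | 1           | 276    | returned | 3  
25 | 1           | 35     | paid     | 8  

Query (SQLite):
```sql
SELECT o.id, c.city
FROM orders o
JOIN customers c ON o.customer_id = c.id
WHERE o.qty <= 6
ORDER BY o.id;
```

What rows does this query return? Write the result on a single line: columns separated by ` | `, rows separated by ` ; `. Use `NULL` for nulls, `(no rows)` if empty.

7 | Reno ; 10 | Tokyo ; 18 | Kyoto ; 22 | Kyoto ; 23 | Reno

Each orders row matches the customers row where customer_id = customers.id.
Then keep rows with o.qty <= 6.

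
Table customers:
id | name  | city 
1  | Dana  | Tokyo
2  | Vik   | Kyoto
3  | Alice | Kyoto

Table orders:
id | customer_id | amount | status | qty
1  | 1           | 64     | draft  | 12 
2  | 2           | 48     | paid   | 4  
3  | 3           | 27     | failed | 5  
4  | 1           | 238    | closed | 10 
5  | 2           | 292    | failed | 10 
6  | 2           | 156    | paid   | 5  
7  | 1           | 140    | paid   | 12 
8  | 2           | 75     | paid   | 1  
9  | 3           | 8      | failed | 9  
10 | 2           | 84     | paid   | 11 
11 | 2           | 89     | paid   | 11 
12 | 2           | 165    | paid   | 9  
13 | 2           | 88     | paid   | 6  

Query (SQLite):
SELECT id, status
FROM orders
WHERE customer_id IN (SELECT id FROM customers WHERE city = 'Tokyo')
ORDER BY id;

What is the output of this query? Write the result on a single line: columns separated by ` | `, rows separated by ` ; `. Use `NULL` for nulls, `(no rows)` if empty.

Inner query: customers.id where city = 'Tokyo'.
Outer: keep orders rows whose customer_id is in that set.
Inner query → {1}

1 | draft ; 4 | closed ; 7 | paid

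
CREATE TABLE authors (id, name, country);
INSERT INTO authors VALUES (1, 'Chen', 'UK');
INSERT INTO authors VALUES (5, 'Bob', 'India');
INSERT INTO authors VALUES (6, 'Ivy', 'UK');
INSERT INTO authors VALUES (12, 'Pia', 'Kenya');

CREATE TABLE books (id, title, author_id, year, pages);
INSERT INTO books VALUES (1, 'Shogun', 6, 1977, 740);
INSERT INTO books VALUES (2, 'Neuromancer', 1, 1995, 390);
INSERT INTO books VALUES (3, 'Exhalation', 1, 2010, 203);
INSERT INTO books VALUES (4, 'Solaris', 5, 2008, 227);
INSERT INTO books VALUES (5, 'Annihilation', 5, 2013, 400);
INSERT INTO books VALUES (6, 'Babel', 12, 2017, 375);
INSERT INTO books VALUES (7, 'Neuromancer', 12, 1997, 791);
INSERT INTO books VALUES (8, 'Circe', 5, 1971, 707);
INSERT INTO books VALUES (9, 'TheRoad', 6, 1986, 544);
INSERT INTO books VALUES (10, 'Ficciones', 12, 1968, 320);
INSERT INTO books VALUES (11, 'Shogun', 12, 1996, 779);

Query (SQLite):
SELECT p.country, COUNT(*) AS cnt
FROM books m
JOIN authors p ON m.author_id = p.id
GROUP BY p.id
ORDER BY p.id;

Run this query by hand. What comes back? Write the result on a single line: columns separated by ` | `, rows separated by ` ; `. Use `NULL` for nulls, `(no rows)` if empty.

Join each books row to its authors via author_id.
Group joined rows by authors.id; compute COUNT(*) per group.
  1: ids {2, 3} → COUNT(*)=2
  5: ids {4, 5, 8} → COUNT(*)=3
  6: ids {1, 9} → COUNT(*)=2
  12: ids {6, 7, 10, 11} → COUNT(*)=4

UK | 2 ; India | 3 ; UK | 2 ; Kenya | 4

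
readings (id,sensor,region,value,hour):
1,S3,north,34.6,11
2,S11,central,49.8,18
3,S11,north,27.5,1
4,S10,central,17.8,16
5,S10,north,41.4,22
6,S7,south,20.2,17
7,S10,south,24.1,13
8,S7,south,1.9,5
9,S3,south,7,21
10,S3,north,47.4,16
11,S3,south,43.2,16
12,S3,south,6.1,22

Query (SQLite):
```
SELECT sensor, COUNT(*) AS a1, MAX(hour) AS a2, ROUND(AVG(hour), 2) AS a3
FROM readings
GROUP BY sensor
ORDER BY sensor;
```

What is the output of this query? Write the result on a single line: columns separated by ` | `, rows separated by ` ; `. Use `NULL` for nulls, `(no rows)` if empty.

S10 | 3 | 22 | 17 ; S11 | 2 | 18 | 9.5 ; S3 | 5 | 22 | 17.2 ; S7 | 2 | 17 | 11

Group readings by sensor.
Per group compute: COUNT(*), MAX(hour), ROUND(AVG(hour), 2).
  S10: ids {4, 5, 7} → COUNT(*)=3, MAX(hour)=22, ROUND(AVG(hour), 2)=17
  S11: ids {2, 3} → COUNT(*)=2, MAX(hour)=18, ROUND(AVG(hour), 2)=9.5
  S3: ids {1, 9, 10, 11, 12} → COUNT(*)=5, MAX(hour)=22, ROUND(AVG(hour), 2)=17.2
  S7: ids {6, 8} → COUNT(*)=2, MAX(hour)=17, ROUND(AVG(hour), 2)=11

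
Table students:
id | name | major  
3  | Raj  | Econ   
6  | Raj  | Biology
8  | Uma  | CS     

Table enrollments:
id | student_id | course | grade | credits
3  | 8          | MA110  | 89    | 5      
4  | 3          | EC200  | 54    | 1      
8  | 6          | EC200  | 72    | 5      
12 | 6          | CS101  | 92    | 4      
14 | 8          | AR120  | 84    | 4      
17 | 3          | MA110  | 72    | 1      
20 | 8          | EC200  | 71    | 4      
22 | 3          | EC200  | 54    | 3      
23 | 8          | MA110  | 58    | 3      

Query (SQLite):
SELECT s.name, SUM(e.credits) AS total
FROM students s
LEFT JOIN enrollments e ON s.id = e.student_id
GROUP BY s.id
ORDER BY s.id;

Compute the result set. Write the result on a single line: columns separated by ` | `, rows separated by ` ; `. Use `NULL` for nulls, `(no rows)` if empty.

Raj | 5 ; Raj | 9 ; Uma | 16

LEFT JOIN keeps every students row; unmatched ones get NULL for enrollments columns.
Group by students.id and compute SUM(e.credits). SUM over an all-NULL group is NULL.
  3: ids {4, 17, 22} → SUM(e.credits)=5
  6: ids {8, 12} → SUM(e.credits)=9
  8: ids {3, 14, 20, 23} → SUM(e.credits)=16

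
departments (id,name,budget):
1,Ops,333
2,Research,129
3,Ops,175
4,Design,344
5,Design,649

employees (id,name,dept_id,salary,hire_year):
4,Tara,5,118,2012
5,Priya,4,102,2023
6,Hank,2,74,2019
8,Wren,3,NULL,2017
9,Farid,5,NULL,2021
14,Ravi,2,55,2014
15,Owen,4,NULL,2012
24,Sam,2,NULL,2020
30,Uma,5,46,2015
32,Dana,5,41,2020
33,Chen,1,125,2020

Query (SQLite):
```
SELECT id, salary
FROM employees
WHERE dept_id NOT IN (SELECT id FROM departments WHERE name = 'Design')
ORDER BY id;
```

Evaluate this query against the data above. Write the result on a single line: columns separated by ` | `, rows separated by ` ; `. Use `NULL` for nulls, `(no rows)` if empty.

6 | 74 ; 8 | NULL ; 14 | 55 ; 24 | NULL ; 33 | 125

Inner query: departments.id where name = 'Design'.
Outer: keep employees rows whose dept_id is not in that set.
Inner query → {4, 5}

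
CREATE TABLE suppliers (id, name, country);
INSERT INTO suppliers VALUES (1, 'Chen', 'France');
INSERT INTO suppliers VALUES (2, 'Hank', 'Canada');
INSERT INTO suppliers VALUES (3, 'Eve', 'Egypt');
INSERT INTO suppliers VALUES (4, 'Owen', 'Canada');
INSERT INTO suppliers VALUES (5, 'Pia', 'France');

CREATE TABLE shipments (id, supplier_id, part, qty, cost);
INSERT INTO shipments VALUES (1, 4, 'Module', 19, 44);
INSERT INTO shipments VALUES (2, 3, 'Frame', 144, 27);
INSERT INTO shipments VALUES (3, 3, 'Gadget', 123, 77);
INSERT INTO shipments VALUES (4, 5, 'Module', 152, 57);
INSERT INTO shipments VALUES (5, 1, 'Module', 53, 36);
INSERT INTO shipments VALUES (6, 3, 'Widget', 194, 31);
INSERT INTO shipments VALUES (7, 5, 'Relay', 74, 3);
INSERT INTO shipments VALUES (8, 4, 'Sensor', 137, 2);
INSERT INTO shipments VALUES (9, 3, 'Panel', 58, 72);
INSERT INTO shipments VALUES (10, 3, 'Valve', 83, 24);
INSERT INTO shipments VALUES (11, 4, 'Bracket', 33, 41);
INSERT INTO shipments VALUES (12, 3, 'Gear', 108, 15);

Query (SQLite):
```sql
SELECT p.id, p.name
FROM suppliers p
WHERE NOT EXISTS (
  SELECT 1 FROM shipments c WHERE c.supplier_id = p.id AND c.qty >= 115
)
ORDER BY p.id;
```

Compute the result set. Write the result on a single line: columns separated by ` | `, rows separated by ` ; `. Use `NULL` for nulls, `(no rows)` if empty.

1 | Chen ; 2 | Hank

For each suppliers row, check whether any shipments with matching supplier_id has qty >= 115.
Keep rows where that is false.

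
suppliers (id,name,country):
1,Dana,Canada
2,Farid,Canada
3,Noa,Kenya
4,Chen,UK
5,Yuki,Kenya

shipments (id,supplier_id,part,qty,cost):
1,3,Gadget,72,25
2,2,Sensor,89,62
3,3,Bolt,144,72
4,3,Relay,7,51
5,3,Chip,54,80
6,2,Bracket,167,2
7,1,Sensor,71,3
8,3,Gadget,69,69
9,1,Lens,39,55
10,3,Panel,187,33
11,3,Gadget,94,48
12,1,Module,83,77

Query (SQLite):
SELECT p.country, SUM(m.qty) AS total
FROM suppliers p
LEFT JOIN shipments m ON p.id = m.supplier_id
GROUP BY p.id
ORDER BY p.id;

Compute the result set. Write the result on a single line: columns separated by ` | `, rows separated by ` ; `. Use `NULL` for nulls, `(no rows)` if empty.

LEFT JOIN keeps every suppliers row; unmatched ones get NULL for shipments columns.
Group by suppliers.id and compute SUM(m.qty). SUM over an all-NULL group is NULL.
  1: ids {7, 9, 12} → SUM(m.qty)=193
  2: ids {2, 6} → SUM(m.qty)=256
  3: ids {1, 3, 4, 5, 8, 10, 11} → SUM(m.qty)=627
  4: ids {—} → SUM(m.qty)=NULL
  5: ids {—} → SUM(m.qty)=NULL

Canada | 193 ; Canada | 256 ; Kenya | 627 ; UK | NULL ; Kenya | NULL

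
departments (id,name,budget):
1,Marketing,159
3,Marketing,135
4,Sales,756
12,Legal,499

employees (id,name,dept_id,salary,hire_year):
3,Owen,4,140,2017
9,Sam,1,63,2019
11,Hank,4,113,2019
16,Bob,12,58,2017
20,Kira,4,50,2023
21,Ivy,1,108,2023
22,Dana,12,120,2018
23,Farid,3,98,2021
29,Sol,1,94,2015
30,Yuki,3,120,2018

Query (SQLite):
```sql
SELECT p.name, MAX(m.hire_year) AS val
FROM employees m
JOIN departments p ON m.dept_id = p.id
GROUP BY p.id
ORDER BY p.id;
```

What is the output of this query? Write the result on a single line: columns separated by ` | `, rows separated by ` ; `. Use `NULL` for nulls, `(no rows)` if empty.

Join each employees row to its departments via dept_id.
Group joined rows by departments.id; compute MAX(m.hire_year) per group.
  1: ids {9, 21, 29} → MAX(m.hire_year)=2023
  3: ids {23, 30} → MAX(m.hire_year)=2021
  4: ids {3, 11, 20} → MAX(m.hire_year)=2023
  12: ids {16, 22} → MAX(m.hire_year)=2018

Marketing | 2023 ; Marketing | 2021 ; Sales | 2023 ; Legal | 2018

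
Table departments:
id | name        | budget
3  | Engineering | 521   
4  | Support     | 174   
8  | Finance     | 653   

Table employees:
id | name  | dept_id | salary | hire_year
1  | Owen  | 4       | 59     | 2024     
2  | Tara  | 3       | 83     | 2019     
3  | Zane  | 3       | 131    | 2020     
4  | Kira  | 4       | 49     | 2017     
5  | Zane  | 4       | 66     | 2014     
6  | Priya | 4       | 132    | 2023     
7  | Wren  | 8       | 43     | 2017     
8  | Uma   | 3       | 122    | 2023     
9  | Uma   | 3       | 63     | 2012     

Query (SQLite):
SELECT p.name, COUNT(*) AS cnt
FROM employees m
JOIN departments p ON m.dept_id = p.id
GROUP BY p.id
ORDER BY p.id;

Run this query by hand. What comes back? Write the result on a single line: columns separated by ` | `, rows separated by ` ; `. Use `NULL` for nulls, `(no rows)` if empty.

Join each employees row to its departments via dept_id.
Group joined rows by departments.id; compute COUNT(*) per group.
  3: ids {2, 3, 8, 9} → COUNT(*)=4
  4: ids {1, 4, 5, 6} → COUNT(*)=4
  8: ids {7} → COUNT(*)=1

Engineering | 4 ; Support | 4 ; Finance | 1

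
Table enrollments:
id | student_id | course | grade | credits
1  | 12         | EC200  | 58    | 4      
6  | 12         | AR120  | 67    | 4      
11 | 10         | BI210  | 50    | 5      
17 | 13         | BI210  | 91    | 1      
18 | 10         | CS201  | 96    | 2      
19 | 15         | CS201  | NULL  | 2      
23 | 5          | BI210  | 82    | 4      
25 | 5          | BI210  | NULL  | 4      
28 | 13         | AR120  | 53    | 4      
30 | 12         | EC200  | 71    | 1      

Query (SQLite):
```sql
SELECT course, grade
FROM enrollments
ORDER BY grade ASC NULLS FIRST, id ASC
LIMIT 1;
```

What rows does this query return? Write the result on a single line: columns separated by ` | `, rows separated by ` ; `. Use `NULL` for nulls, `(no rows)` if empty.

CS201 | NULL

Sort by grade asc, tiebreak id asc: (NULL, id=19), (NULL, id=25), (50, id=11), (53, id=28) …. Take first 1.
NULLS FIRST: NULL grade rows go before all non-NULL rows (among themselves ordered by id asc).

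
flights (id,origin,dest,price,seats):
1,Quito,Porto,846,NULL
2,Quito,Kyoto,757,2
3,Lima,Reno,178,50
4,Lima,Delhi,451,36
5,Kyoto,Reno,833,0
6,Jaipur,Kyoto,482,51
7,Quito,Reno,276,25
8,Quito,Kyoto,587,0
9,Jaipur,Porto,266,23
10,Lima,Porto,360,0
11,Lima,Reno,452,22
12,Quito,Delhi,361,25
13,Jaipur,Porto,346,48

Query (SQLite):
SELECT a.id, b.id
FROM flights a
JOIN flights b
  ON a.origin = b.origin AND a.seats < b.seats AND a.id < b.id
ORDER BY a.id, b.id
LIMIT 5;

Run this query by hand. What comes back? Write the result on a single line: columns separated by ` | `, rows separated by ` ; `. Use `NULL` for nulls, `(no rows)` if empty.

2 | 7 ; 2 | 12 ; 8 | 12 ; 9 | 13 ; 10 | 11

Pairs (a,b) with same origin, a.seats < b.seats, a.id < b.id.
origin groups: Jaipur:{6,9,13} Kyoto:{5} Lima:{3,4,10,11} Quito:{1,2,7,8,12}
Ordered by (a.id, b.id); first 5.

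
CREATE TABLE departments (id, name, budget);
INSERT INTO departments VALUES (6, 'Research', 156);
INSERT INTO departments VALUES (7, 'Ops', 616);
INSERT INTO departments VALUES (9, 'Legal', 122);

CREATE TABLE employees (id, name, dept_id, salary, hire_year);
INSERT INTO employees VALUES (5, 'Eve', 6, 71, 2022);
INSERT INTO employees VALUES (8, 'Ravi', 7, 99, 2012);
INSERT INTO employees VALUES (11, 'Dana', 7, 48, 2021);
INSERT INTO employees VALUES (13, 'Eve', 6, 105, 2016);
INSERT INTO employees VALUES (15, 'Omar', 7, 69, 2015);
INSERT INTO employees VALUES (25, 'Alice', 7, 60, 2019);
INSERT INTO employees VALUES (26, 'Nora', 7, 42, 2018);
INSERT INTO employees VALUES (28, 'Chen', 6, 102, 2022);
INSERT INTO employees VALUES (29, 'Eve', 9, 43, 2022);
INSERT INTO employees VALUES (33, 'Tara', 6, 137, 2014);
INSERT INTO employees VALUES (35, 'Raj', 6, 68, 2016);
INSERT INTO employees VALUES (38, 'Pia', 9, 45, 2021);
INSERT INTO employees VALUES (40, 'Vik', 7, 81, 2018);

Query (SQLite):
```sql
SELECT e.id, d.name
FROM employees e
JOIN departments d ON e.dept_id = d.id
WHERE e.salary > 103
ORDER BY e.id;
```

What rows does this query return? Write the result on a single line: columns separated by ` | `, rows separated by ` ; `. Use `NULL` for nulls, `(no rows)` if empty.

13 | Research ; 33 | Research

Each employees row matches the departments row where dept_id = departments.id.
Then keep rows with e.salary > 103.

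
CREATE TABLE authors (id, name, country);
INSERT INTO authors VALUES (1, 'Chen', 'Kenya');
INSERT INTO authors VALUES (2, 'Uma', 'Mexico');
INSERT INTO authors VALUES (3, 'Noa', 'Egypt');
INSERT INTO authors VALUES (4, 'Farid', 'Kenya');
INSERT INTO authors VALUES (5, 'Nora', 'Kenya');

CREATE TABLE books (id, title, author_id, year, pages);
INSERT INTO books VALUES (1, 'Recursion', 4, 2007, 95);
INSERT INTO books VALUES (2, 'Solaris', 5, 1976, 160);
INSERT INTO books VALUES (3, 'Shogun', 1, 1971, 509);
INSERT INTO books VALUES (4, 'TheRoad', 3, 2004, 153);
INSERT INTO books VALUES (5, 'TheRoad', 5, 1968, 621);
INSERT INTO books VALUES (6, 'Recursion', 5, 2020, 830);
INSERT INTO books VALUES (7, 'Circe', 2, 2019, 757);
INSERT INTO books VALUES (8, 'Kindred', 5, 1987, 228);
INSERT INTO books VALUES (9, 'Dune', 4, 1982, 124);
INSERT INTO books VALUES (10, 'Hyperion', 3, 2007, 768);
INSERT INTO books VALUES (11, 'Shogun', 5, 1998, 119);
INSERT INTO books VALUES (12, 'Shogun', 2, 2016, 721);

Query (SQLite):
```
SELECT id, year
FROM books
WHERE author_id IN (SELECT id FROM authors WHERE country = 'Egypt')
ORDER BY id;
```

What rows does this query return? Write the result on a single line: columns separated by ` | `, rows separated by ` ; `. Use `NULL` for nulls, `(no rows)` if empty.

4 | 2004 ; 10 | 2007

Inner query: authors.id where country = 'Egypt'.
Outer: keep books rows whose author_id is in that set.
Inner query → {3}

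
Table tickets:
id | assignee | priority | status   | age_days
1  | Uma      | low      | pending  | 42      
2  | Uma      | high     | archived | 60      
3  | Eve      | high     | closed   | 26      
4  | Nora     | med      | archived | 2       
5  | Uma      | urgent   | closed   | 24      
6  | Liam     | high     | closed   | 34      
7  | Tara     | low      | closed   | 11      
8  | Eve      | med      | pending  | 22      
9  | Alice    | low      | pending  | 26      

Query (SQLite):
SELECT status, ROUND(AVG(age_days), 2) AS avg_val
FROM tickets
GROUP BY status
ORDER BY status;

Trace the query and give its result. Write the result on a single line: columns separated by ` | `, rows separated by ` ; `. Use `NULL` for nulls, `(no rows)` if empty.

archived | 31 ; closed | 23.75 ; pending | 30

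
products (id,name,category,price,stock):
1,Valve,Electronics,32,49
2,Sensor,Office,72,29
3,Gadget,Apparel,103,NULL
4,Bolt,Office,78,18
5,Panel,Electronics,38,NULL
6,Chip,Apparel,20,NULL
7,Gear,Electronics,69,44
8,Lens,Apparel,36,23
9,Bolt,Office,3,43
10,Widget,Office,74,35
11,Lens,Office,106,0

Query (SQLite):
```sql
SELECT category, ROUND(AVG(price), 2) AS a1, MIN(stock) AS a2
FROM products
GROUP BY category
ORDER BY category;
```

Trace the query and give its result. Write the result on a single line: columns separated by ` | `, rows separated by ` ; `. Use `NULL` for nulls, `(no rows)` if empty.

Apparel | 53 | 23 ; Electronics | 46.33 | 44 ; Office | 66.6 | 0

Group products by category.
Per group compute: ROUND(AVG(price), 2), MIN(stock).
  Apparel: ids {3, 6, 8} → ROUND(AVG(price), 2)=53, MIN(stock)=23
  Electronics: ids {1, 5, 7} → ROUND(AVG(price), 2)=46.33, MIN(stock)=44
  Office: ids {2, 4, 9, 10, 11} → ROUND(AVG(price), 2)=66.6, MIN(stock)=0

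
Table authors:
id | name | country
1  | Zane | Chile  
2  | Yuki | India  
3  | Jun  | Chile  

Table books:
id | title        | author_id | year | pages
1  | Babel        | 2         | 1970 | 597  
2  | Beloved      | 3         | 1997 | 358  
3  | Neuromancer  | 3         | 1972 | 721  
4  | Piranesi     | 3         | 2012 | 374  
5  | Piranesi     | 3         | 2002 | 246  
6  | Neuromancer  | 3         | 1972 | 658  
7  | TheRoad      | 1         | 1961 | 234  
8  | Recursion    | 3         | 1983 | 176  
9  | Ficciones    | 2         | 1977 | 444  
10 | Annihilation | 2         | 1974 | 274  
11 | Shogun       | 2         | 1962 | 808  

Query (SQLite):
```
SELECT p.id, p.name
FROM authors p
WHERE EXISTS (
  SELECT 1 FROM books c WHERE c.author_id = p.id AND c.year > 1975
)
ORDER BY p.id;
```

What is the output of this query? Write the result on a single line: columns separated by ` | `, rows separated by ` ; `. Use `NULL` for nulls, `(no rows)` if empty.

2 | Yuki ; 3 | Jun

For each authors row, check whether any books with matching author_id has year > 1975.
Keep rows where that is true.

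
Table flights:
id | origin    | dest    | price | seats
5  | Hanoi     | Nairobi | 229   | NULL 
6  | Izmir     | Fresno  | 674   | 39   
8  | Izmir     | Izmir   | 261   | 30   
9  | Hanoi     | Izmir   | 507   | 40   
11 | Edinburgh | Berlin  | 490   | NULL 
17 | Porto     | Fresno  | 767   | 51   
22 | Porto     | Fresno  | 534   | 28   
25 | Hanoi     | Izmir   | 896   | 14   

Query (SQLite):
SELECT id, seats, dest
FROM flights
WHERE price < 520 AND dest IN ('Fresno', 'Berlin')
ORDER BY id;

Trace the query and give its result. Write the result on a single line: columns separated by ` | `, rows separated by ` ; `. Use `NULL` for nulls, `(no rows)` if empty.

11 | NULL | Berlin

price < 520: ids {5, 8, 9, 11}
dest IN ('Fresno', 'Berlin'): ids {6, 11, 17, 22}
Combine with AND.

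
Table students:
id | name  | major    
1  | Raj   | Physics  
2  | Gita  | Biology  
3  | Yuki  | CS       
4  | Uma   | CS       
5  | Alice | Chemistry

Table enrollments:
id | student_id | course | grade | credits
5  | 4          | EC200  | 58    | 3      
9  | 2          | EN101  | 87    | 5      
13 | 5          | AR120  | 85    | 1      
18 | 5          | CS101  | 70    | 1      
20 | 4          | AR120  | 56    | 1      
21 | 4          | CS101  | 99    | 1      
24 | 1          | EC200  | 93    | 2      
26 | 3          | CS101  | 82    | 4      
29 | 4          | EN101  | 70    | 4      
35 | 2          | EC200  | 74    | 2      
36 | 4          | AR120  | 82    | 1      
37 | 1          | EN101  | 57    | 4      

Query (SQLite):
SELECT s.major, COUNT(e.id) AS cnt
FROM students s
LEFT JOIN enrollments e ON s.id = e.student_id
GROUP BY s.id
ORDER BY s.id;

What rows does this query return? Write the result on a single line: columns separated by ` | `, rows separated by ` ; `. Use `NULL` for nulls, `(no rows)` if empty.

LEFT JOIN keeps every students row; unmatched ones get NULL for enrollments columns.
Group by students.id and compute COUNT(e.id). COUNT(col) of an all-NULL group is 0.
  1: ids {24, 37} → COUNT(e.id)=2
  2: ids {9, 35} → COUNT(e.id)=2
  3: ids {26} → COUNT(e.id)=1
  4: ids {5, 20, 21, 29, 36} → COUNT(e.id)=5
  5: ids {13, 18} → COUNT(e.id)=2

Physics | 2 ; Biology | 2 ; CS | 1 ; CS | 5 ; Chemistry | 2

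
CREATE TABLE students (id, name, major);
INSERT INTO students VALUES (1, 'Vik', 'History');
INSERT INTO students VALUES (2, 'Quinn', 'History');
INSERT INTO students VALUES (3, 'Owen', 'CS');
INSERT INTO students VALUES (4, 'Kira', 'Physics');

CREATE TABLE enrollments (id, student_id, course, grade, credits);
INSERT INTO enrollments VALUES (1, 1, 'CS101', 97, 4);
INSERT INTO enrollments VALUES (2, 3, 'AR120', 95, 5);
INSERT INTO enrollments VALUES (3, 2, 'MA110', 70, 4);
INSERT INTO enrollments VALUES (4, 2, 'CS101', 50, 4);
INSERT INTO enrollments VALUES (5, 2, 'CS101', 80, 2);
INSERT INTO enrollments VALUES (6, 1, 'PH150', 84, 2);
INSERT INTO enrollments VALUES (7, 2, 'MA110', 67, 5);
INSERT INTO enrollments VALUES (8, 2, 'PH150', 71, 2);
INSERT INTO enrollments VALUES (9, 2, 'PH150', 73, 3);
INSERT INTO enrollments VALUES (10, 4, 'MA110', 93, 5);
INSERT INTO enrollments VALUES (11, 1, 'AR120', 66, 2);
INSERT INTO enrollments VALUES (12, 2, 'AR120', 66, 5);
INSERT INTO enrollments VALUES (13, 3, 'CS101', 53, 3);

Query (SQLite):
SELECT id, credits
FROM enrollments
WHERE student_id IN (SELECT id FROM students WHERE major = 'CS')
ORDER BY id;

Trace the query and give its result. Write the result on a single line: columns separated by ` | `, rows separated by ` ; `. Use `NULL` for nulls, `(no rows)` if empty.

2 | 5 ; 13 | 3

Inner query: students.id where major = 'CS'.
Outer: keep enrollments rows whose student_id is in that set.
Inner query → {3}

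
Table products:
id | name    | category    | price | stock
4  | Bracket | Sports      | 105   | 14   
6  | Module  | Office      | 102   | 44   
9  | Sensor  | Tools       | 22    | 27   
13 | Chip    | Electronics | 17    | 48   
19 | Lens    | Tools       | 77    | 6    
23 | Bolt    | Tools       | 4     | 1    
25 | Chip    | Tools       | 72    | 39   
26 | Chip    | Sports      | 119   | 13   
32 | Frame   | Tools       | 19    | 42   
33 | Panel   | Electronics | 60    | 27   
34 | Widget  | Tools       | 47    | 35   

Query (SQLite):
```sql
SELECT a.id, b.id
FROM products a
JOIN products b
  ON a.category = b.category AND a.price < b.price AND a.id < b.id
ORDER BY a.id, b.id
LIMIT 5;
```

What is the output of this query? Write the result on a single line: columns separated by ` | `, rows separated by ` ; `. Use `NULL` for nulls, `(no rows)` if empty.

Pairs (a,b) with same category, a.price < b.price, a.id < b.id.
category groups: Electronics:{13,33} Office:{6} Sports:{4,26} Tools:{9,19,23,25,32,34}
Ordered by (a.id, b.id); first 5.

4 | 26 ; 9 | 19 ; 9 | 25 ; 9 | 34 ; 13 | 33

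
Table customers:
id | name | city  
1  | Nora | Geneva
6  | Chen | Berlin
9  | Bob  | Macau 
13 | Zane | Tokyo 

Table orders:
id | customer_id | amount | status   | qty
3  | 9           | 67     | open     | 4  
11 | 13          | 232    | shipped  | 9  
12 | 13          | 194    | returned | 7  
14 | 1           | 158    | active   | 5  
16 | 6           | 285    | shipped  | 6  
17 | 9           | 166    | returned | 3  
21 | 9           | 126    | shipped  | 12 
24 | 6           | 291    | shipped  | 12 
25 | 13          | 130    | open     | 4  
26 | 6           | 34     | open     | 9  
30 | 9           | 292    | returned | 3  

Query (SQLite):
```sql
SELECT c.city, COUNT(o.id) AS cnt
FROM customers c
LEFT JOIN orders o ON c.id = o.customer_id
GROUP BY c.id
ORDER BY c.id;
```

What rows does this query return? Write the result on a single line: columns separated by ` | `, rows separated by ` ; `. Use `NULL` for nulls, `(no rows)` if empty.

Geneva | 1 ; Berlin | 3 ; Macau | 4 ; Tokyo | 3

LEFT JOIN keeps every customers row; unmatched ones get NULL for orders columns.
Group by customers.id and compute COUNT(o.id). COUNT(col) of an all-NULL group is 0.
  1: ids {14} → COUNT(o.id)=1
  6: ids {16, 24, 26} → COUNT(o.id)=3
  9: ids {3, 17, 21, 30} → COUNT(o.id)=4
  13: ids {11, 12, 25} → COUNT(o.id)=3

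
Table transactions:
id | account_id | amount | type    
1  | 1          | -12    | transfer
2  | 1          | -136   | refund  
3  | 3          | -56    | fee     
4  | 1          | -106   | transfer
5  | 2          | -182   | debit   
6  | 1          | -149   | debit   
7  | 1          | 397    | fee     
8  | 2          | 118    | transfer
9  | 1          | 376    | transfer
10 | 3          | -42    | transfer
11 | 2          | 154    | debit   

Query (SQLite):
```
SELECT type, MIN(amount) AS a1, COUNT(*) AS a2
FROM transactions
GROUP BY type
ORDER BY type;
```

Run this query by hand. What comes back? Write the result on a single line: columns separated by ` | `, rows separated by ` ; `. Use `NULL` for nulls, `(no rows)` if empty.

Group transactions by type.
Per group compute: MIN(amount), COUNT(*).
  debit: ids {5, 6, 11} → MIN(amount)=-182, COUNT(*)=3
  fee: ids {3, 7} → MIN(amount)=-56, COUNT(*)=2
  refund: ids {2} → MIN(amount)=-136, COUNT(*)=1
  transfer: ids {1, 4, 8, 9, 10} → MIN(amount)=-106, COUNT(*)=5

debit | -182 | 3 ; fee | -56 | 2 ; refund | -136 | 1 ; transfer | -106 | 5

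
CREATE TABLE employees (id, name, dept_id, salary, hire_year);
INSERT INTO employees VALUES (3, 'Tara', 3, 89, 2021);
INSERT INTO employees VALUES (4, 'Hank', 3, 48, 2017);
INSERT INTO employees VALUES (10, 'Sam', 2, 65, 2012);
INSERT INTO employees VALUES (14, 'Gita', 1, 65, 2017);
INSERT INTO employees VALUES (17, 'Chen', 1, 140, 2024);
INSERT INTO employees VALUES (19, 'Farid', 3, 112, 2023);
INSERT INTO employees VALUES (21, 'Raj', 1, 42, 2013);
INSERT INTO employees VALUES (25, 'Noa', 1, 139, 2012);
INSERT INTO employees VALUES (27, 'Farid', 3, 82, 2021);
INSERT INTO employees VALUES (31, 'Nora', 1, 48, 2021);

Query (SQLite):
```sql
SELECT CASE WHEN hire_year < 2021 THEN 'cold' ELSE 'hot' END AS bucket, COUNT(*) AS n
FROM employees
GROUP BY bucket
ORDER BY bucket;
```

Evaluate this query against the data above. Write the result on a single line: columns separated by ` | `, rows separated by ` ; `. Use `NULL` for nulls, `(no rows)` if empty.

Bucket rows by hire_year < 2021 → 'cold' else 'hot'; count each bucket.

cold | 5 ; hot | 5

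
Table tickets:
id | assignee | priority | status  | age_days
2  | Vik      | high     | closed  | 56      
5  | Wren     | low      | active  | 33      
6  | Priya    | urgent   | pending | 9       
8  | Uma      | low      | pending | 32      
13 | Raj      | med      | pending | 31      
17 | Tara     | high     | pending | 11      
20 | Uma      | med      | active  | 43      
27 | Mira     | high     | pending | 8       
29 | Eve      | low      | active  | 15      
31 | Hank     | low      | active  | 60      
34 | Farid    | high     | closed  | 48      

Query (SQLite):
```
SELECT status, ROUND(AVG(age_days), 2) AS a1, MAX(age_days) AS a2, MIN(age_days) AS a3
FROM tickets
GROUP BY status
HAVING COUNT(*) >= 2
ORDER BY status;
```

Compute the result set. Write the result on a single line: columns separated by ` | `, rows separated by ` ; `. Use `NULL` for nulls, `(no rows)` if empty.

active | 37.75 | 60 | 15 ; closed | 52 | 56 | 48 ; pending | 18.2 | 32 | 8

Group tickets by status.
Per group compute: ROUND(AVG(age_days), 2), MAX(age_days), MIN(age_days).
HAVING: drop groups with fewer than 2 rows.
  active: ids {5, 20, 29, 31} → ROUND(AVG(age_days), 2)=37.75, MAX(age_days)=60, MIN(age_days)=15
  closed: ids {2, 34} → ROUND(AVG(age_days), 2)=52, MAX(age_days)=56, MIN(age_days)=48
  pending: ids {6, 8, 13, 17, 27} → ROUND(AVG(age_days), 2)=18.2, MAX(age_days)=32, MIN(age_days)=8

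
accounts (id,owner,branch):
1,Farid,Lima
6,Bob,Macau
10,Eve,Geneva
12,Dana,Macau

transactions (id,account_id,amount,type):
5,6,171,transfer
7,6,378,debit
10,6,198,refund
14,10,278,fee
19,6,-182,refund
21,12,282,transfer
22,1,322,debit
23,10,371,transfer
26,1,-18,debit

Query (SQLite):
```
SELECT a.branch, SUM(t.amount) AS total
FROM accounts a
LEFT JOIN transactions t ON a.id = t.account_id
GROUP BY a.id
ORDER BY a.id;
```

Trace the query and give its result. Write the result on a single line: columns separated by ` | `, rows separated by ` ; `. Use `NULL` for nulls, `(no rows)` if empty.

Lima | 304 ; Macau | 565 ; Geneva | 649 ; Macau | 282

LEFT JOIN keeps every accounts row; unmatched ones get NULL for transactions columns.
Group by accounts.id and compute SUM(t.amount). SUM over an all-NULL group is NULL.
  1: ids {22, 26} → SUM(t.amount)=304
  6: ids {5, 7, 10, 19} → SUM(t.amount)=565
  10: ids {14, 23} → SUM(t.amount)=649
  12: ids {21} → SUM(t.amount)=282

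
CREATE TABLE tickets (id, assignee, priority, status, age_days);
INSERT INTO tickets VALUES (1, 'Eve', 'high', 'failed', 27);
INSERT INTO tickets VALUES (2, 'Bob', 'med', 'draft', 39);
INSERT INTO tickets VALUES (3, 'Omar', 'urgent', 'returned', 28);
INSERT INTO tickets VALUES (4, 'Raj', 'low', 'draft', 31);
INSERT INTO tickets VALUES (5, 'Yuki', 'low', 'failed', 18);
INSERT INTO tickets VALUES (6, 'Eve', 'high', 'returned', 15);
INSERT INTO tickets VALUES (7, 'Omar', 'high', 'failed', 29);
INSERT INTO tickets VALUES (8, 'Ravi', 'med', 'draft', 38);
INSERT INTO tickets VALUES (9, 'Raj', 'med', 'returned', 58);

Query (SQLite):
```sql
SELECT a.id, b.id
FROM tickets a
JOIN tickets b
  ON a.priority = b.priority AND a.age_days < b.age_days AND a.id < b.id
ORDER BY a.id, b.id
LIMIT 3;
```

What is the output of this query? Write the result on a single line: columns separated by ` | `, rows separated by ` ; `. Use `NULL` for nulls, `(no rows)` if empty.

1 | 7 ; 2 | 9 ; 6 | 7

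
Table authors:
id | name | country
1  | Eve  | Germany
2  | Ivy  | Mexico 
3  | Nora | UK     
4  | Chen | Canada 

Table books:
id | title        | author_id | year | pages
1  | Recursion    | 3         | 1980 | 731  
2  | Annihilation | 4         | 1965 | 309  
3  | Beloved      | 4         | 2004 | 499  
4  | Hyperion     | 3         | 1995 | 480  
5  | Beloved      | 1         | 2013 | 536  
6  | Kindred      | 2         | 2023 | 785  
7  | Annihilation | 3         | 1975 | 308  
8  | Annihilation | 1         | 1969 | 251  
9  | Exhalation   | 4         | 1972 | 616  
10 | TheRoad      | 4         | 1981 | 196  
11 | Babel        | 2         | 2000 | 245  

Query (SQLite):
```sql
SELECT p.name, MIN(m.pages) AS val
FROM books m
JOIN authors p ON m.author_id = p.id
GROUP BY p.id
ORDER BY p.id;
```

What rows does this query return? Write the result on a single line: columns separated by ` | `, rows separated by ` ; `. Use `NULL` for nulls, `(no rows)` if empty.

Eve | 251 ; Ivy | 245 ; Nora | 308 ; Chen | 196

Join each books row to its authors via author_id.
Group joined rows by authors.id; compute MIN(m.pages) per group.
  1: ids {5, 8} → MIN(m.pages)=251
  2: ids {6, 11} → MIN(m.pages)=245
  3: ids {1, 4, 7} → MIN(m.pages)=308
  4: ids {2, 3, 9, 10} → MIN(m.pages)=196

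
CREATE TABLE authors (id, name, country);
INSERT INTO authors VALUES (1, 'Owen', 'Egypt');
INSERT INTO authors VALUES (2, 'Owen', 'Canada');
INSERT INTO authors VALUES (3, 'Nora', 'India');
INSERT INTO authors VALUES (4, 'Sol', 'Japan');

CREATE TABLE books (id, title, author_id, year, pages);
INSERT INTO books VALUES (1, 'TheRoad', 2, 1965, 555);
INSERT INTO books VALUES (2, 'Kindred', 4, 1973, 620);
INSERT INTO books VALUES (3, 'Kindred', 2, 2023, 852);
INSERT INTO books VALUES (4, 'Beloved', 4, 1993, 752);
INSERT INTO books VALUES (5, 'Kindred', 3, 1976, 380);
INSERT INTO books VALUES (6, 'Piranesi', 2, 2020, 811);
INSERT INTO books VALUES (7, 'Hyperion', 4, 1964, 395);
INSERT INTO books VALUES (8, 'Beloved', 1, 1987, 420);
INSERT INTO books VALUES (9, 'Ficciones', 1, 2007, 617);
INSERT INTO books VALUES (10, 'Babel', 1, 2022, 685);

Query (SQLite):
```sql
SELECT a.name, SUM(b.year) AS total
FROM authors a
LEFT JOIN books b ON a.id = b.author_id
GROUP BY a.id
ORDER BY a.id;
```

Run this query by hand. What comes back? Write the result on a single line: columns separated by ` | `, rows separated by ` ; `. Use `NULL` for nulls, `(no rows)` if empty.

LEFT JOIN keeps every authors row; unmatched ones get NULL for books columns.
Group by authors.id and compute SUM(b.year). SUM over an all-NULL group is NULL.
  1: ids {8, 9, 10} → SUM(b.year)=6016
  2: ids {1, 3, 6} → SUM(b.year)=6008
  3: ids {5} → SUM(b.year)=1976
  4: ids {2, 4, 7} → SUM(b.year)=5930

Owen | 6016 ; Owen | 6008 ; Nora | 1976 ; Sol | 5930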